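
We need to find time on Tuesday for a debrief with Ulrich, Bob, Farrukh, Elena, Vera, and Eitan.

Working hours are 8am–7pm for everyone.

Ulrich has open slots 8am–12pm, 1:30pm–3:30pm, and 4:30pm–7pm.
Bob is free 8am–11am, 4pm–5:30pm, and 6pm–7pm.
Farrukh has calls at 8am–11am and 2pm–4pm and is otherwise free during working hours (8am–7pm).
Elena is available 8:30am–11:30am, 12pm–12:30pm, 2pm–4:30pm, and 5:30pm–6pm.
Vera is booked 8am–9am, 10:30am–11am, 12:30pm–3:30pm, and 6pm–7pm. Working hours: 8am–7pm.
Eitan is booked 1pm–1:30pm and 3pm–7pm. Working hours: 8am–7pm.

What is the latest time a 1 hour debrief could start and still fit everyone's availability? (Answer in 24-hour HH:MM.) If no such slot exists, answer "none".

Farrukh free within 08:00–19:00: 11:00–14:00, 16:00–19:00.
Vera free within 08:00–19:00: 09:00–10:30, 11:00–12:30, 15:30–18:00.
Eitan free within 08:00–19:00: 08:00–13:00, 13:30–15:00.
Ulrich ∩ Bob: 08:00–11:00, 16:30–17:30, 18:00–19:00.
Ulrich ∩ Bob ∩ Farrukh: 16:30–17:30, 18:00–19:00.
Ulrich ∩ Bob ∩ Farrukh ∩ Elena: (none).
Ulrich ∩ Bob ∩ Farrukh ∩ Elena ∩ Vera: (none).
Ulrich ∩ Bob ∩ Farrukh ∩ Elena ∩ Vera ∩ Eitan: (none).
Windows ≥ 60 min: (none).

none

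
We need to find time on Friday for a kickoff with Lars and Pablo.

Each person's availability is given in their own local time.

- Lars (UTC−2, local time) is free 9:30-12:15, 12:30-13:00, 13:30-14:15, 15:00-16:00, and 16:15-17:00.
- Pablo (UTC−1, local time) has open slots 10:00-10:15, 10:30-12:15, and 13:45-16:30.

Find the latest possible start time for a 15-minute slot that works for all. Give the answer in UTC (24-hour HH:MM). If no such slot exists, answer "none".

17:15

Lars → UTC: 11:30–14:15, 14:30–15:00, 15:30–16:15, 17:00–18:00, 18:15–19:00.
Pablo → UTC: 11:00–11:15, 11:30–13:15, 14:45–17:30.
Lars ∩ Pablo: 11:30–13:15, 14:45–15:00, 15:30–16:15, 17:00–17:30.
Windows ≥ 15 min: 11:30–13:15, 14:45–15:00, 15:30–16:15, 17:00–17:30.
Latest start in the last window 17:00–17:30 is 17:30 − 15 min = 17:15.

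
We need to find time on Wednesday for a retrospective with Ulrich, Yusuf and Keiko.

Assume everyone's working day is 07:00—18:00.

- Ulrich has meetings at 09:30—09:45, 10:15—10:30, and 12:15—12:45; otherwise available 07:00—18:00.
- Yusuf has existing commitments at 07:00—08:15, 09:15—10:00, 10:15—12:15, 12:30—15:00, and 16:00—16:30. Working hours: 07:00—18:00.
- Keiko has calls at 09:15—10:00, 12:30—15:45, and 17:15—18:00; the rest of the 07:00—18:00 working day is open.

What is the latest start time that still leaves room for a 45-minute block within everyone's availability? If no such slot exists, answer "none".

16:30

Ulrich free within 07:00–18:00: 07:00–09:30, 09:45–10:15, 10:30–12:15, 12:45–18:00.
Yusuf free within 07:00–18:00: 08:15–09:15, 10:00–10:15, 12:15–12:30, 15:00–16:00, 16:30–18:00.
Keiko free within 07:00–18:00: 07:00–09:15, 10:00–12:30, 15:45–17:15.
Ulrich ∩ Yusuf: 08:15–09:15, 10:00–10:15, 15:00–16:00, 16:30–18:00.
Ulrich ∩ Yusuf ∩ Keiko: 08:15–09:15, 10:00–10:15, 15:45–16:00, 16:30–17:15.
Windows ≥ 45 min: 08:15–09:15, 16:30–17:15.
Latest start in the last window 16:30–17:15 is 17:15 − 45 min = 16:30.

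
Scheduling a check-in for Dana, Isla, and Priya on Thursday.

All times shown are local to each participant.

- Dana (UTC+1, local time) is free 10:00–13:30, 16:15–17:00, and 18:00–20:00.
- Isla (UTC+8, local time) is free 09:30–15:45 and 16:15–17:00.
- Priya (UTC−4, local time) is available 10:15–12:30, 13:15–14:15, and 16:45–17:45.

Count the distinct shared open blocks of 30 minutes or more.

Dana → UTC: 09:00–12:30, 15:15–16:00, 17:00–19:00.
Isla → UTC: 01:30–07:45, 08:15–09:00.
Priya → UTC: 14:15–16:30, 17:15–18:15, 20:45–21:45.
Dana ∩ Isla: (none).
Dana ∩ Isla ∩ Priya: (none).
Windows ≥ 30 min: (none).
That's 0 windows.

0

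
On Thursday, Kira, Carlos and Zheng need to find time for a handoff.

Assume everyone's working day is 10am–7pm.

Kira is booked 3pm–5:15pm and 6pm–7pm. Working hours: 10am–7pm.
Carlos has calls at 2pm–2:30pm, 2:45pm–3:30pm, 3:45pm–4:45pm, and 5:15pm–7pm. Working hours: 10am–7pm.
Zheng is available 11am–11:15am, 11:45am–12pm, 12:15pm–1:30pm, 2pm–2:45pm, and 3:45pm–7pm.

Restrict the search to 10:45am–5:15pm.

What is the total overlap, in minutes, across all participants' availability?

120 minutes

Kira free within 10:00–19:00: 10:00–15:00, 17:15–18:00.
Carlos free within 10:00–19:00: 10:00–14:00, 14:30–14:45, 15:30–15:45, 16:45–17:15.
Kira ∩ Carlos: 10:00–14:00, 14:30–14:45.
Kira ∩ Carlos ∩ Zheng: 11:00–11:15, 11:45–12:00, 12:15–13:30, 14:30–14:45.
Restricted to 10:45–17:15: 11:00–11:15, 11:45–12:00, 12:15–13:30, 14:30–14:45.
Total common minutes: 15 + 15 + 75 + 15 = 120.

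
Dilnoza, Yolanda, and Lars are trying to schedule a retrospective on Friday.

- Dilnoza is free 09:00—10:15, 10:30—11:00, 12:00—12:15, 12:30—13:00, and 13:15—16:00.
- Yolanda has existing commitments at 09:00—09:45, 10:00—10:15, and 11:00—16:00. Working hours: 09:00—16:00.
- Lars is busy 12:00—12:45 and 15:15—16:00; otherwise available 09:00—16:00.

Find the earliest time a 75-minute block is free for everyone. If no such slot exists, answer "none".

none

Yolanda free within 09:00–16:00: 09:45–10:00, 10:15–11:00.
Lars free within 09:00–16:00: 09:00–12:00, 12:45–15:15.
Dilnoza ∩ Yolanda: 09:45–10:00, 10:30–11:00.
Dilnoza ∩ Yolanda ∩ Lars: 09:45–10:00, 10:30–11:00.
Windows ≥ 75 min: (none).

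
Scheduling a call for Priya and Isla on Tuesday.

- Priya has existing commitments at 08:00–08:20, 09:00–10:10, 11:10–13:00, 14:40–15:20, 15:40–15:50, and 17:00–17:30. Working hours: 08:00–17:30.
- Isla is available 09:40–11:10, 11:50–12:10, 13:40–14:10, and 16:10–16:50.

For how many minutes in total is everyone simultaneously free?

Priya free within 08:00–17:30: 08:20–09:00, 10:10–11:10, 13:00–14:40, 15:20–15:40, 15:50–17:00.
Priya ∩ Isla: 10:10–11:10, 13:40–14:10, 16:10–16:50.
Total common minutes: 60 + 30 + 40 = 130.

130 minutes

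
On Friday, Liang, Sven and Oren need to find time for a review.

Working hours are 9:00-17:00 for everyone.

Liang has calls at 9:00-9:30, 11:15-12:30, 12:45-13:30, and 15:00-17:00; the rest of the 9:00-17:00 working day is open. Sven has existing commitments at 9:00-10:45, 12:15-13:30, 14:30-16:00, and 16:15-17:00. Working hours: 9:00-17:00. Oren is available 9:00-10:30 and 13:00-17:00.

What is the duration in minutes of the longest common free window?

60 minutes

Liang free within 09:00–17:00: 09:30–11:15, 12:30–12:45, 13:30–15:00.
Sven free within 09:00–17:00: 10:45–12:15, 13:30–14:30, 16:00–16:15.
Liang ∩ Sven: 10:45–11:15, 13:30–14:30.
Liang ∩ Sven ∩ Oren: 13:30–14:30.
Single common window of 60 minutes.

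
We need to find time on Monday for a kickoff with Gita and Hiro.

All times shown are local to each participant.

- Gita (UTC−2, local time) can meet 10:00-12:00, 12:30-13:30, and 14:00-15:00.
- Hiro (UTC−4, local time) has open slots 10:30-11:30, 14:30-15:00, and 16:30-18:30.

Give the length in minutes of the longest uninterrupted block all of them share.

Gita → UTC: 12:00–14:00, 14:30–15:30, 16:00–17:00.
Hiro → UTC: 14:30–15:30, 18:30–19:00, 20:30–22:30.
Gita ∩ Hiro: 14:30–15:30.
Single common window of 60 minutes.

60 minutes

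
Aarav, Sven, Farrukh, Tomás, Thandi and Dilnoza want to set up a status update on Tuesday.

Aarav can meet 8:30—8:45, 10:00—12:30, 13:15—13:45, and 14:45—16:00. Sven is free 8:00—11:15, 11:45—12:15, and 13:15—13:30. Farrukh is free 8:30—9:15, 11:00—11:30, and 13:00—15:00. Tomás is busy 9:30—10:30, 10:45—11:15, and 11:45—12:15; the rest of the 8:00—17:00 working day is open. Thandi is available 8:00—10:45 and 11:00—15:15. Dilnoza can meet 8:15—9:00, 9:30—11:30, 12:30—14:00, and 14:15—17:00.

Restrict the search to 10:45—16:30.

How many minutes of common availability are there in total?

15 minutes

Tomás free within 08:00–17:00: 08:00–09:30, 10:30–10:45, 11:15–11:45, 12:15–17:00.
Aarav ∩ Sven: 08:30–08:45, 10:00–11:15, 11:45–12:15, 13:15–13:30.
Aarav ∩ Sven ∩ Farrukh: 08:30–08:45, 11:00–11:15, 13:15–13:30.
Aarav ∩ Sven ∩ Farrukh ∩ Tomás: 08:30–08:45, 13:15–13:30.
Aarav ∩ Sven ∩ Farrukh ∩ Tomás ∩ Thandi: 08:30–08:45, 13:15–13:30.
Aarav ∩ Sven ∩ Farrukh ∩ Tomás ∩ Thandi ∩ Dilnoza: 08:30–08:45, 13:15–13:30.
Restricted to 10:45–16:30: 13:15–13:30.
Total common minutes: 15.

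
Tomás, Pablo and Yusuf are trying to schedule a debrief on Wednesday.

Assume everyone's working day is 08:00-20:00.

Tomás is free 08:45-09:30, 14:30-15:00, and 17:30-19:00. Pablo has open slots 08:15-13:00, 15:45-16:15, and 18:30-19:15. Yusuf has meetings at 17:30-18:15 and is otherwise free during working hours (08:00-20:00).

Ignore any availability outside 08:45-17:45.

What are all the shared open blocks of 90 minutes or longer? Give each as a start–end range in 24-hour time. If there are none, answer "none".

none

Yusuf free within 08:00–20:00: 08:00–17:30, 18:15–20:00.
Tomás ∩ Pablo: 08:45–09:30, 18:30–19:00.
Tomás ∩ Pablo ∩ Yusuf: 08:45–09:30, 18:30–19:00.
Restricted to 08:45–17:45: 08:45–09:30.
Windows ≥ 90 min: (none).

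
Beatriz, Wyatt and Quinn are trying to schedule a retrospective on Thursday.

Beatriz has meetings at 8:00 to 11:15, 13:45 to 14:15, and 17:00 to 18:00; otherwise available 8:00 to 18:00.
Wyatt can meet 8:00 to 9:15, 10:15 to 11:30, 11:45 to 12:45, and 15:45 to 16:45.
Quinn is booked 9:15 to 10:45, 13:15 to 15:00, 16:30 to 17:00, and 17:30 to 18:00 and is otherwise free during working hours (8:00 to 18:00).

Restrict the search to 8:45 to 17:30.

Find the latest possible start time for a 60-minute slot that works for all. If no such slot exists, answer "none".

Beatriz free within 08:00–18:00: 11:15–13:45, 14:15–17:00.
Quinn free within 08:00–18:00: 08:00–09:15, 10:45–13:15, 15:00–16:30, 17:00–17:30.
Beatriz ∩ Wyatt: 11:15–11:30, 11:45–12:45, 15:45–16:45.
Beatriz ∩ Wyatt ∩ Quinn: 11:15–11:30, 11:45–12:45, 15:45–16:30.
Restricted to 08:45–17:30: 11:15–11:30, 11:45–12:45, 15:45–16:30.
Windows ≥ 60 min: 11:45–12:45.
Latest start in the last window 11:45–12:45 is 12:45 − 60 min = 11:45.

11:45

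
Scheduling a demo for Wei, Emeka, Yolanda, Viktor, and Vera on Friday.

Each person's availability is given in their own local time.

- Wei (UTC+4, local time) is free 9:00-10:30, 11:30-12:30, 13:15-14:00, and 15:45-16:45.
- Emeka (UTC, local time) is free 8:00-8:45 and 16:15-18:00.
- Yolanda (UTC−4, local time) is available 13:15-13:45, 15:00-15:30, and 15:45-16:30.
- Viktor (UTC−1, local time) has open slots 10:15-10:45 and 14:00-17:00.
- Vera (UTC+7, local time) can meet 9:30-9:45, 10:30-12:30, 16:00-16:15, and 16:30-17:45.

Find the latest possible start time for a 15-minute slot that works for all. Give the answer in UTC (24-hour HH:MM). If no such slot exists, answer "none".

none

Wei → UTC: 05:00–06:30, 07:30–08:30, 09:15–10:00, 11:45–12:45.
Emeka → UTC: 08:00–08:45, 16:15–18:00.
Yolanda → UTC: 17:15–17:45, 19:00–19:30, 19:45–20:30.
Viktor → UTC: 11:15–11:45, 15:00–18:00.
Vera → UTC: 02:30–02:45, 03:30–05:30, 09:00–09:15, 09:30–10:45.
Wei ∩ Emeka: 08:00–08:30.
Wei ∩ Emeka ∩ Yolanda: (none).
Wei ∩ Emeka ∩ Yolanda ∩ Viktor: (none).
Wei ∩ Emeka ∩ Yolanda ∩ Viktor ∩ Vera: (none).
Windows ≥ 15 min: (none).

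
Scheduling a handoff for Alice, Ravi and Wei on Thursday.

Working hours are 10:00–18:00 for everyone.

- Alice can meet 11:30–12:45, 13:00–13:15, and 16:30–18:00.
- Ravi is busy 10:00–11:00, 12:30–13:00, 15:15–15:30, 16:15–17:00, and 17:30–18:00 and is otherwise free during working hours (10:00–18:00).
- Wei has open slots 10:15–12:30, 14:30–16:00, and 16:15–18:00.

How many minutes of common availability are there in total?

90 minutes

Ravi free within 10:00–18:00: 11:00–12:30, 13:00–15:15, 15:30–16:15, 17:00–17:30.
Alice ∩ Ravi: 11:30–12:30, 13:00–13:15, 17:00–17:30.
Alice ∩ Ravi ∩ Wei: 11:30–12:30, 17:00–17:30.
Total common minutes: 60 + 30 = 90.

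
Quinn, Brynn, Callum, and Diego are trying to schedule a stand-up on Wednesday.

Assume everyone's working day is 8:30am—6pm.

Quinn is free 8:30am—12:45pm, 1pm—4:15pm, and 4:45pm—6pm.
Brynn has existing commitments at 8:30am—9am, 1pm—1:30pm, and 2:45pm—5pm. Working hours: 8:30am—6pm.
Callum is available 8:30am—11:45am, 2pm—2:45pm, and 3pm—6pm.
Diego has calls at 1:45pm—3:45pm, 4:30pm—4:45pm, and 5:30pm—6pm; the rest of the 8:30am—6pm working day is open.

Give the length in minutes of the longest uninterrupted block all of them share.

Brynn free within 08:30–18:00: 09:00–13:00, 13:30–14:45, 17:00–18:00.
Diego free within 08:30–18:00: 08:30–13:45, 15:45–16:30, 16:45–17:30.
Quinn ∩ Brynn: 09:00–12:45, 13:30–14:45, 17:00–18:00.
Quinn ∩ Brynn ∩ Callum: 09:00–11:45, 14:00–14:45, 17:00–18:00.
Quinn ∩ Brynn ∩ Callum ∩ Diego: 09:00–11:45, 17:00–17:30.
Common window lengths: 165, 30 min; longest is 165.

165 minutes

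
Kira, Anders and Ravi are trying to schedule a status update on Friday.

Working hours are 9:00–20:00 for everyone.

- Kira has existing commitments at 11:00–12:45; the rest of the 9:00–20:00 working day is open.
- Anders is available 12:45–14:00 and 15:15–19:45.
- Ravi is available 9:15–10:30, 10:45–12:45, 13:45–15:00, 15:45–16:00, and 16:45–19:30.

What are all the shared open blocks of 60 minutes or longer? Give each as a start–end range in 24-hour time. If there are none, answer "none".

16:45–19:30

Kira free within 09:00–20:00: 09:00–11:00, 12:45–20:00.
Kira ∩ Anders: 12:45–14:00, 15:15–19:45.
Kira ∩ Anders ∩ Ravi: 13:45–14:00, 15:45–16:00, 16:45–19:30.
Windows ≥ 60 min: 16:45–19:30.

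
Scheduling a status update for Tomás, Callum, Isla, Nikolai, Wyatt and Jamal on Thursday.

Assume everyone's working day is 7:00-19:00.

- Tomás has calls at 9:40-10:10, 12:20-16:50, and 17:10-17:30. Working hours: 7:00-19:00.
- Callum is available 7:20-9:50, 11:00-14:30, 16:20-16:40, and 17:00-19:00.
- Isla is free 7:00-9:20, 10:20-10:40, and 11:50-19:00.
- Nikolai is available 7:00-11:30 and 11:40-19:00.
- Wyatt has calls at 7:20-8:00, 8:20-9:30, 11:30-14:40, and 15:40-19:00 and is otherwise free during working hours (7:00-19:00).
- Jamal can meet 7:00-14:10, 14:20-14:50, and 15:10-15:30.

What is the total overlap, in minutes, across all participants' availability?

Tomás free within 07:00–19:00: 07:00–09:40, 10:10–12:20, 16:50–17:10, 17:30–19:00.
Wyatt free within 07:00–19:00: 07:00–07:20, 08:00–08:20, 09:30–11:30, 14:40–15:40.
Tomás ∩ Callum: 07:20–09:40, 11:00–12:20, 17:00–17:10, 17:30–19:00.
Tomás ∩ Callum ∩ Isla: 07:20–09:20, 11:50–12:20, 17:00–17:10, 17:30–19:00.
Tomás ∩ Callum ∩ Isla ∩ Nikolai: 07:20–09:20, 11:50–12:20, 17:00–17:10, 17:30–19:00.
Tomás ∩ Callum ∩ Isla ∩ Nikolai ∩ Wyatt: 08:00–08:20.
Tomás ∩ Callum ∩ Isla ∩ Nikolai ∩ Wyatt ∩ Jamal: 08:00–08:20.
Total common minutes: 20.

20 minutes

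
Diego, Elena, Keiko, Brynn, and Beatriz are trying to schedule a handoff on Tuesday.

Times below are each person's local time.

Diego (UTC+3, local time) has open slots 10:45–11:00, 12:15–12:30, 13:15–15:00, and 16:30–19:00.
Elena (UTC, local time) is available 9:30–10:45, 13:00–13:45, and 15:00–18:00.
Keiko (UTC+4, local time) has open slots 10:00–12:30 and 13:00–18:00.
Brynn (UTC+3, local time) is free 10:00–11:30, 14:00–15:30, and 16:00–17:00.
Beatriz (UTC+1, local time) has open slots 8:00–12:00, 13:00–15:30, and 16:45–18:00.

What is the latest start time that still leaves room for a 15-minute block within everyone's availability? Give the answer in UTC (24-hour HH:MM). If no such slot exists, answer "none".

13:30

Diego → UTC: 07:45–08:00, 09:15–09:30, 10:15–12:00, 13:30–16:00.
Elena → UTC: 09:30–10:45, 13:00–13:45, 15:00–18:00.
Keiko → UTC: 06:00–08:30, 09:00–14:00.
Brynn → UTC: 07:00–08:30, 11:00–12:30, 13:00–14:00.
Beatriz → UTC: 07:00–11:00, 12:00–14:30, 15:45–17:00.
Diego ∩ Elena: 10:15–10:45, 13:30–13:45, 15:00–16:00.
Diego ∩ Elena ∩ Keiko: 10:15–10:45, 13:30–13:45.
Diego ∩ Elena ∩ Keiko ∩ Brynn: 13:30–13:45.
Diego ∩ Elena ∩ Keiko ∩ Brynn ∩ Beatriz: 13:30–13:45.
Windows ≥ 15 min: 13:30–13:45.
Latest start in the last window 13:30–13:45 is 13:45 − 15 min = 13:30.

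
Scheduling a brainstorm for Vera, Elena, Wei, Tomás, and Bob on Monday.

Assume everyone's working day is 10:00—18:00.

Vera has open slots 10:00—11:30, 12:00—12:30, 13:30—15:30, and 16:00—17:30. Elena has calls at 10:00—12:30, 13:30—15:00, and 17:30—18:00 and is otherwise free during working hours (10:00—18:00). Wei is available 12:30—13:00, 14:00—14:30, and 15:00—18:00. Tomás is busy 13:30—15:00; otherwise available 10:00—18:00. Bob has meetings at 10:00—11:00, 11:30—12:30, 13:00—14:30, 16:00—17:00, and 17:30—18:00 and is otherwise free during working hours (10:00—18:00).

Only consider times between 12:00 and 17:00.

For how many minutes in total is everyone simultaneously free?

30 minutes

Elena free within 10:00–18:00: 12:30–13:30, 15:00–17:30.
Tomás free within 10:00–18:00: 10:00–13:30, 15:00–18:00.
Bob free within 10:00–18:00: 11:00–11:30, 12:30–13:00, 14:30–16:00, 17:00–17:30.
Vera ∩ Elena: 15:00–15:30, 16:00–17:30.
Vera ∩ Elena ∩ Wei: 15:00–15:30, 16:00–17:30.
Vera ∩ Elena ∩ Wei ∩ Tomás: 15:00–15:30, 16:00–17:30.
Vera ∩ Elena ∩ Wei ∩ Tomás ∩ Bob: 15:00–15:30, 17:00–17:30.
Restricted to 12:00–17:00: 15:00–15:30.
Total common minutes: 30.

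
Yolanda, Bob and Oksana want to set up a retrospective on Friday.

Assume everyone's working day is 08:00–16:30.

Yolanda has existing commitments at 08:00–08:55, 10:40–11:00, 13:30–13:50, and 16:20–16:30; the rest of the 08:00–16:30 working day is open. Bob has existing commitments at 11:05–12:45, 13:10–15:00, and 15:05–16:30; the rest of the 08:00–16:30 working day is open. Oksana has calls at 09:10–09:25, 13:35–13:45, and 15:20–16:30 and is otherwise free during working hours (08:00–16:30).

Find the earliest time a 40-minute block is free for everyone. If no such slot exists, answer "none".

Yolanda free within 08:00–16:30: 08:55–10:40, 11:00–13:30, 13:50–16:20.
Bob free within 08:00–16:30: 08:00–11:05, 12:45–13:10, 15:00–15:05.
Oksana free within 08:00–16:30: 08:00–09:10, 09:25–13:35, 13:45–15:20.
Yolanda ∩ Bob: 08:55–10:40, 11:00–11:05, 12:45–13:10, 15:00–15:05.
Yolanda ∩ Bob ∩ Oksana: 08:55–09:10, 09:25–10:40, 11:00–11:05, 12:45–13:10, 15:00–15:05.
Windows ≥ 40 min: 09:25–10:40.
Earliest such window starts at 09:25.

09:25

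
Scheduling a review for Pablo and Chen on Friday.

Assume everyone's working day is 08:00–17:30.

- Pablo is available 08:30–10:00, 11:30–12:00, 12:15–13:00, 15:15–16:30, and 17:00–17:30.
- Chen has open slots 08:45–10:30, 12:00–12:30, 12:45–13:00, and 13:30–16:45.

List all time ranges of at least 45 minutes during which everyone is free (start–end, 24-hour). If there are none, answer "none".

Pablo ∩ Chen: 08:45–10:00, 12:15–12:30, 12:45–13:00, 15:15–16:30.
Windows ≥ 45 min: 08:45–10:00, 15:15–16:30.

08:45–10:00, 15:15–16:30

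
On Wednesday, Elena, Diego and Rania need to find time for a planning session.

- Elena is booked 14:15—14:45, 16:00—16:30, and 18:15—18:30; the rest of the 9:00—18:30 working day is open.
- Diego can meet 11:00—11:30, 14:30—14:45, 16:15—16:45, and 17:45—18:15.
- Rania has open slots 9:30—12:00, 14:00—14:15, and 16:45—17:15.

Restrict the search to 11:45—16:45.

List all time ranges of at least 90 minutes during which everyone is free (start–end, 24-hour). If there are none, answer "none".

Elena free within 09:00–18:30: 09:00–14:15, 14:45–16:00, 16:30–18:15.
Elena ∩ Diego: 11:00–11:30, 16:30–16:45, 17:45–18:15.
Elena ∩ Diego ∩ Rania: 11:00–11:30.
Restricted to 11:45–16:45: (none).
Windows ≥ 90 min: (none).

none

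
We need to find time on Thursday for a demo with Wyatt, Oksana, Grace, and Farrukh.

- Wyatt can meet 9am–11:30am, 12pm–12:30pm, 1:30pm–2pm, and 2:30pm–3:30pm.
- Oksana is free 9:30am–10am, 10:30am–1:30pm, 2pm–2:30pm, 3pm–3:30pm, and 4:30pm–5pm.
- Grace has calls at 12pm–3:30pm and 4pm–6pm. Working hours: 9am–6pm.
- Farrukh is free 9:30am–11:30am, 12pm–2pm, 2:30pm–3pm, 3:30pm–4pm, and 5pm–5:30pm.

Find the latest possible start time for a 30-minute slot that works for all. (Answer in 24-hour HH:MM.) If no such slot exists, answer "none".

Grace free within 09:00–18:00: 09:00–12:00, 15:30–16:00.
Wyatt ∩ Oksana: 09:30–10:00, 10:30–11:30, 12:00–12:30, 15:00–15:30.
Wyatt ∩ Oksana ∩ Grace: 09:30–10:00, 10:30–11:30.
Wyatt ∩ Oksana ∩ Grace ∩ Farrukh: 09:30–10:00, 10:30–11:30.
Windows ≥ 30 min: 09:30–10:00, 10:30–11:30.
Latest start in the last window 10:30–11:30 is 11:30 − 30 min = 11:00.

11:00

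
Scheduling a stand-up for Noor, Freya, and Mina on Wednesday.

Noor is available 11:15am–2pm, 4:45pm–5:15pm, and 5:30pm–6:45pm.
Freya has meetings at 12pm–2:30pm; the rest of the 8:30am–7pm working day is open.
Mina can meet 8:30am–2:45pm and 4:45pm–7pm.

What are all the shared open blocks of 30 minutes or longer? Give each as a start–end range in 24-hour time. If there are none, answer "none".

11:15–12:00, 16:45–17:15, 17:30–18:45

Freya free within 08:30–19:00: 08:30–12:00, 14:30–19:00.
Noor ∩ Freya: 11:15–12:00, 16:45–17:15, 17:30–18:45.
Noor ∩ Freya ∩ Mina: 11:15–12:00, 16:45–17:15, 17:30–18:45.
Windows ≥ 30 min: 11:15–12:00, 16:45–17:15, 17:30–18:45.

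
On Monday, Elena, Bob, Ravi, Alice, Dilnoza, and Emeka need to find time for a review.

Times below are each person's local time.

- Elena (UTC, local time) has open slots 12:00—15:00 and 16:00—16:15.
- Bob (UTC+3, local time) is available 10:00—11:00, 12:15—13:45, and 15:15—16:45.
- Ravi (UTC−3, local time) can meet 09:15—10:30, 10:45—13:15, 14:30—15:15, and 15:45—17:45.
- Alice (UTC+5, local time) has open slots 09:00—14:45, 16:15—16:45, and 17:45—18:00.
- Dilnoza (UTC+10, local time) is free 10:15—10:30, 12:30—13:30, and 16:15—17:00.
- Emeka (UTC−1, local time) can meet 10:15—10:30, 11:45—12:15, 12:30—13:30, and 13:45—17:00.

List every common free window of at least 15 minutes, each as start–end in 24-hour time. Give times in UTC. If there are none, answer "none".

Elena → UTC: 12:00–15:00, 16:00–16:15.
Bob → UTC: 07:00–08:00, 09:15–10:45, 12:15–13:45.
Ravi → UTC: 12:15–13:30, 13:45–16:15, 17:30–18:15, 18:45–20:45.
Alice → UTC: 04:00–09:45, 11:15–11:45, 12:45–13:00.
Dilnoza → UTC: 00:15–00:30, 02:30–03:30, 06:15–07:00.
Emeka → UTC: 11:15–11:30, 12:45–13:15, 13:30–14:30, 14:45–18:00.
Elena ∩ Bob: 12:15–13:45.
Elena ∩ Bob ∩ Ravi: 12:15–13:30.
Elena ∩ Bob ∩ Ravi ∩ Alice: 12:45–13:00.
Elena ∩ Bob ∩ Ravi ∩ Alice ∩ Dilnoza: (none).
Elena ∩ Bob ∩ Ravi ∩ Alice ∩ Dilnoza ∩ Emeka: (none).
Windows ≥ 15 min: (none).

none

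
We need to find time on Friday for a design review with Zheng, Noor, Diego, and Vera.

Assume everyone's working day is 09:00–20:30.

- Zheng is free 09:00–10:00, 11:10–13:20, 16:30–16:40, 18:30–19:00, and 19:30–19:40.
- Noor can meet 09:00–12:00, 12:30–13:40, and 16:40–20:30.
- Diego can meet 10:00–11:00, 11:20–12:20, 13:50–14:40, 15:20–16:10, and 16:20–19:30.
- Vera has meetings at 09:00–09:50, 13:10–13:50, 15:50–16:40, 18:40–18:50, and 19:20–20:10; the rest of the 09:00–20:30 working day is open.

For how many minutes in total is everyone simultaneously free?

60 minutes

Vera free within 09:00–20:30: 09:50–13:10, 13:50–15:50, 16:40–18:40, 18:50–19:20, 20:10–20:30.
Zheng ∩ Noor: 09:00–10:00, 11:10–12:00, 12:30–13:20, 18:30–19:00, 19:30–19:40.
Zheng ∩ Noor ∩ Diego: 11:20–12:00, 18:30–19:00.
Zheng ∩ Noor ∩ Diego ∩ Vera: 11:20–12:00, 18:30–18:40, 18:50–19:00.
Total common minutes: 40 + 10 + 10 = 60.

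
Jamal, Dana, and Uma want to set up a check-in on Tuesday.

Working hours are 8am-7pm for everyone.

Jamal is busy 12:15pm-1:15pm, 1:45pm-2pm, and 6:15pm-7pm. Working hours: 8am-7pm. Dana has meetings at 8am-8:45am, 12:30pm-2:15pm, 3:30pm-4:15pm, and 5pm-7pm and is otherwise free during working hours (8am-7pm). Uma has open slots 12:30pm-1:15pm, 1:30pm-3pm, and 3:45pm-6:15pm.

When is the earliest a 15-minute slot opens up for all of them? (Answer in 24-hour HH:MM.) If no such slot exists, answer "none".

Jamal free within 08:00–19:00: 08:00–12:15, 13:15–13:45, 14:00–18:15.
Dana free within 08:00–19:00: 08:45–12:30, 14:15–15:30, 16:15–17:00.
Jamal ∩ Dana: 08:45–12:15, 14:15–15:30, 16:15–17:00.
Jamal ∩ Dana ∩ Uma: 14:15–15:00, 16:15–17:00.
Windows ≥ 15 min: 14:15–15:00, 16:15–17:00.
Earliest such window starts at 14:15.

14:15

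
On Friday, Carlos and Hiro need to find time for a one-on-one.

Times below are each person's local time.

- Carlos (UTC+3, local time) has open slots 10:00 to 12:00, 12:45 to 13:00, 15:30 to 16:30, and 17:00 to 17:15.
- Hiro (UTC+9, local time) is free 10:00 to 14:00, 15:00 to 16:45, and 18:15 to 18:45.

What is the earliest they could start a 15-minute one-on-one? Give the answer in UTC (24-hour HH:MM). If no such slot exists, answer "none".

07:00

Carlos → UTC: 07:00–09:00, 09:45–10:00, 12:30–13:30, 14:00–14:15.
Hiro → UTC: 01:00–05:00, 06:00–07:45, 09:15–09:45.
Carlos ∩ Hiro: 07:00–07:45.
Windows ≥ 15 min: 07:00–07:45.
Earliest such window starts at 07:00.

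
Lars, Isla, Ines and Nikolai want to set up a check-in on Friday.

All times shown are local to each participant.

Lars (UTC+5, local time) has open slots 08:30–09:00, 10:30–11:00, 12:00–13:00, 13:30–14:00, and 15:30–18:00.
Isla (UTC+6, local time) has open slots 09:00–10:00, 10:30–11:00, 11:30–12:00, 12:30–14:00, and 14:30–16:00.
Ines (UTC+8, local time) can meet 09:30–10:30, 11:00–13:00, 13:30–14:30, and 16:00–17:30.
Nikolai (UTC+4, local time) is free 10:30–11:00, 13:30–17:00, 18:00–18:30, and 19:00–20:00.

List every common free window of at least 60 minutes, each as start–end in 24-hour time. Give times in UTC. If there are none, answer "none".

none

Lars → UTC: 03:30–04:00, 05:30–06:00, 07:00–08:00, 08:30–09:00, 10:30–13:00.
Isla → UTC: 03:00–04:00, 04:30–05:00, 05:30–06:00, 06:30–08:00, 08:30–10:00.
Ines → UTC: 01:30–02:30, 03:00–05:00, 05:30–06:30, 08:00–09:30.
Nikolai → UTC: 06:30–07:00, 09:30–13:00, 14:00–14:30, 15:00–16:00.
Lars ∩ Isla: 03:30–04:00, 05:30–06:00, 07:00–08:00, 08:30–09:00.
Lars ∩ Isla ∩ Ines: 03:30–04:00, 05:30–06:00, 08:30–09:00.
Lars ∩ Isla ∩ Ines ∩ Nikolai: (none).
Windows ≥ 60 min: (none).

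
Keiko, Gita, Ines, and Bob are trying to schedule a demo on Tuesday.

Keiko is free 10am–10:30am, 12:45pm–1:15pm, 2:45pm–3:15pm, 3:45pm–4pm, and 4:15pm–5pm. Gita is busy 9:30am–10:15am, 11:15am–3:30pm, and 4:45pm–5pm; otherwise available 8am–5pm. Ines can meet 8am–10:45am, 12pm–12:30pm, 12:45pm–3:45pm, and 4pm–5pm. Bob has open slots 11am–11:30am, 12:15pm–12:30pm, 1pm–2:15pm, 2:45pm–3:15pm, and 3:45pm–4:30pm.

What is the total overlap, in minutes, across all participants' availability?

15 minutes

Gita free within 08:00–17:00: 08:00–09:30, 10:15–11:15, 15:30–16:45.
Keiko ∩ Gita: 10:15–10:30, 15:45–16:00, 16:15–16:45.
Keiko ∩ Gita ∩ Ines: 10:15–10:30, 16:15–16:45.
Keiko ∩ Gita ∩ Ines ∩ Bob: 16:15–16:30.
Total common minutes: 15.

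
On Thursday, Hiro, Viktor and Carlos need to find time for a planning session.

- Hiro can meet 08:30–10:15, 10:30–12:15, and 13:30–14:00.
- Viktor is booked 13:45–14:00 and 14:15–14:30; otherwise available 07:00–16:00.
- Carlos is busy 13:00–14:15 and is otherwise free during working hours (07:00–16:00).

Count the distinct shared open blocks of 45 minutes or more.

Viktor free within 07:00–16:00: 07:00–13:45, 14:00–14:15, 14:30–16:00.
Carlos free within 07:00–16:00: 07:00–13:00, 14:15–16:00.
Hiro ∩ Viktor: 08:30–10:15, 10:30–12:15, 13:30–13:45.
Hiro ∩ Viktor ∩ Carlos: 08:30–10:15, 10:30–12:15.
Windows ≥ 45 min: 08:30–10:15, 10:30–12:15.
That's 2 windows.

2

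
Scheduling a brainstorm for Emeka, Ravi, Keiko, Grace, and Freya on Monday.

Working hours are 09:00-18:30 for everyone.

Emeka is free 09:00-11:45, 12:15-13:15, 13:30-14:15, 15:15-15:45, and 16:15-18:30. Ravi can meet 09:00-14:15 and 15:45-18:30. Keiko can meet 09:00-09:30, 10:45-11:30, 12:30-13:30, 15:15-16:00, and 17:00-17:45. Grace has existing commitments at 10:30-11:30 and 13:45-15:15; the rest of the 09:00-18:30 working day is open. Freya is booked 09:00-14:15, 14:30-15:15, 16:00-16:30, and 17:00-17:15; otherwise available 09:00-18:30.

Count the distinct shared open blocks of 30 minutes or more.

1

Grace free within 09:00–18:30: 09:00–10:30, 11:30–13:45, 15:15–18:30.
Freya free within 09:00–18:30: 14:15–14:30, 15:15–16:00, 16:30–17:00, 17:15–18:30.
Emeka ∩ Ravi: 09:00–11:45, 12:15–13:15, 13:30–14:15, 16:15–18:30.
Emeka ∩ Ravi ∩ Keiko: 09:00–09:30, 10:45–11:30, 12:30–13:15, 17:00–17:45.
Emeka ∩ Ravi ∩ Keiko ∩ Grace: 09:00–09:30, 12:30–13:15, 17:00–17:45.
Emeka ∩ Ravi ∩ Keiko ∩ Grace ∩ Freya: 17:15–17:45.
Windows ≥ 30 min: 17:15–17:45.
That's 1 window.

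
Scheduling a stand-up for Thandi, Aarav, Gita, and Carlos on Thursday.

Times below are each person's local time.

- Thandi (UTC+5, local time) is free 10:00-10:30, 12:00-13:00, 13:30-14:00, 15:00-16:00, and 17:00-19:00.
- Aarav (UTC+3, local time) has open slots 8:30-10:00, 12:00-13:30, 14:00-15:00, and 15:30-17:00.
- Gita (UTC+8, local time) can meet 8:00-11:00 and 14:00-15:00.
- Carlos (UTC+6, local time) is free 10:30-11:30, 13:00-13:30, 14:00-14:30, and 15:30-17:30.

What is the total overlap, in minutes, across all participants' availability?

0 minutes

Thandi → UTC: 05:00–05:30, 07:00–08:00, 08:30–09:00, 10:00–11:00, 12:00–14:00.
Aarav → UTC: 05:30–07:00, 09:00–10:30, 11:00–12:00, 12:30–14:00.
Gita → UTC: 00:00–03:00, 06:00–07:00.
Carlos → UTC: 04:30–05:30, 07:00–07:30, 08:00–08:30, 09:30–11:30.
Thandi ∩ Aarav: 10:00–10:30, 12:30–14:00.
Thandi ∩ Aarav ∩ Gita: (none).
Thandi ∩ Aarav ∩ Gita ∩ Carlos: (none).
Total common minutes: 0.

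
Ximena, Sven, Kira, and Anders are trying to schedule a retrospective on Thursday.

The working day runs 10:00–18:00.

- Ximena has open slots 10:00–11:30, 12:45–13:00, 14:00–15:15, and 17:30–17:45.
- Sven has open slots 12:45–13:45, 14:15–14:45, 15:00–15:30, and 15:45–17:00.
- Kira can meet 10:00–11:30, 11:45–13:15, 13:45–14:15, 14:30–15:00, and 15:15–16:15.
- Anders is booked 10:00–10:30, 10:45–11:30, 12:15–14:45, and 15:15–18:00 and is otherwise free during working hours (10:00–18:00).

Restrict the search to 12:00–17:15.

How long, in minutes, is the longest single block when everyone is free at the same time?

0 minutes

Anders free within 10:00–18:00: 10:30–10:45, 11:30–12:15, 14:45–15:15.
Ximena ∩ Sven: 12:45–13:00, 14:15–14:45, 15:00–15:15.
Ximena ∩ Sven ∩ Kira: 12:45–13:00, 14:30–14:45.
Ximena ∩ Sven ∩ Kira ∩ Anders: (none).
Restricted to 12:00–17:15: (none).
No common window.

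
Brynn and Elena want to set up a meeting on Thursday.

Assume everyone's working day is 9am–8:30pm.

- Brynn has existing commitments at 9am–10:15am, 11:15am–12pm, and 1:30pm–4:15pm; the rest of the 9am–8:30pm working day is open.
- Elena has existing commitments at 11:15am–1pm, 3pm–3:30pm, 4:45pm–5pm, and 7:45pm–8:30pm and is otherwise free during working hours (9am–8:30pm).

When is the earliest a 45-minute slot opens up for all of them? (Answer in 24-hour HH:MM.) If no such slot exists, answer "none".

10:15

Brynn free within 09:00–20:30: 10:15–11:15, 12:00–13:30, 16:15–20:30.
Elena free within 09:00–20:30: 09:00–11:15, 13:00–15:00, 15:30–16:45, 17:00–19:45.
Brynn ∩ Elena: 10:15–11:15, 13:00–13:30, 16:15–16:45, 17:00–19:45.
Windows ≥ 45 min: 10:15–11:15, 17:00–19:45.
Earliest such window starts at 10:15.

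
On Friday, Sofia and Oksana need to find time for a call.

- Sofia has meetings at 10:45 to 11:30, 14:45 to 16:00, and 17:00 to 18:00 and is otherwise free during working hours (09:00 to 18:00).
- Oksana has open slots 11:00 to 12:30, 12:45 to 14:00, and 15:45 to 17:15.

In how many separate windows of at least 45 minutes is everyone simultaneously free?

Sofia free within 09:00–18:00: 09:00–10:45, 11:30–14:45, 16:00–17:00.
Sofia ∩ Oksana: 11:30–12:30, 12:45–14:00, 16:00–17:00.
Windows ≥ 45 min: 11:30–12:30, 12:45–14:00, 16:00–17:00.
That's 3 windows.

3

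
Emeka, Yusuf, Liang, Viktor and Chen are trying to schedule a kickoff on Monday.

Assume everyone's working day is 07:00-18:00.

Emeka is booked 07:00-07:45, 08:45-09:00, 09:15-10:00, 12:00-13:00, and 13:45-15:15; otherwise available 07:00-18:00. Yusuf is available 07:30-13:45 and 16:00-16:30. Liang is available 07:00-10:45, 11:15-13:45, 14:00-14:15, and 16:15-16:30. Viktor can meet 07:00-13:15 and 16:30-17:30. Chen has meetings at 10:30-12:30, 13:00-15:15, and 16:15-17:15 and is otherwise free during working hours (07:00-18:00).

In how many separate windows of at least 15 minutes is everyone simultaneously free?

3

Emeka free within 07:00–18:00: 07:45–08:45, 09:00–09:15, 10:00–12:00, 13:00–13:45, 15:15–18:00.
Chen free within 07:00–18:00: 07:00–10:30, 12:30–13:00, 15:15–16:15, 17:15–18:00.
Emeka ∩ Yusuf: 07:45–08:45, 09:00–09:15, 10:00–12:00, 13:00–13:45, 16:00–16:30.
Emeka ∩ Yusuf ∩ Liang: 07:45–08:45, 09:00–09:15, 10:00–10:45, 11:15–12:00, 13:00–13:45, 16:15–16:30.
Emeka ∩ Yusuf ∩ Liang ∩ Viktor: 07:45–08:45, 09:00–09:15, 10:00–10:45, 11:15–12:00, 13:00–13:15.
Emeka ∩ Yusuf ∩ Liang ∩ Viktor ∩ Chen: 07:45–08:45, 09:00–09:15, 10:00–10:30.
Windows ≥ 15 min: 07:45–08:45, 09:00–09:15, 10:00–10:30.
That's 3 windows.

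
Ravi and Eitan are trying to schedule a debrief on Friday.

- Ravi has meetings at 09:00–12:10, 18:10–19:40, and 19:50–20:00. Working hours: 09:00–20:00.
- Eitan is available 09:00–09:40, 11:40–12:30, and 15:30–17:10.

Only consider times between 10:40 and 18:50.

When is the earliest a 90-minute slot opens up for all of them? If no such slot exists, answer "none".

15:30

Ravi free within 09:00–20:00: 12:10–18:10, 19:40–19:50.
Ravi ∩ Eitan: 12:10–12:30, 15:30–17:10.
Restricted to 10:40–18:50: 12:10–12:30, 15:30–17:10.
Windows ≥ 90 min: 15:30–17:10.
Earliest such window starts at 15:30.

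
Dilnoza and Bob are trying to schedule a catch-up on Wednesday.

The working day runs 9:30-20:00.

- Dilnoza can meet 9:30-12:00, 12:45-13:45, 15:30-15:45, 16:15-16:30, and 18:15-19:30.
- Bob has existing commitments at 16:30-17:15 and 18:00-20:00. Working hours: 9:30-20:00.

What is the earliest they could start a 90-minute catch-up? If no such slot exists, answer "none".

Bob free within 09:30–20:00: 09:30–16:30, 17:15–18:00.
Dilnoza ∩ Bob: 09:30–12:00, 12:45–13:45, 15:30–15:45, 16:15–16:30.
Windows ≥ 90 min: 09:30–12:00.
Earliest such window starts at 09:30.

09:30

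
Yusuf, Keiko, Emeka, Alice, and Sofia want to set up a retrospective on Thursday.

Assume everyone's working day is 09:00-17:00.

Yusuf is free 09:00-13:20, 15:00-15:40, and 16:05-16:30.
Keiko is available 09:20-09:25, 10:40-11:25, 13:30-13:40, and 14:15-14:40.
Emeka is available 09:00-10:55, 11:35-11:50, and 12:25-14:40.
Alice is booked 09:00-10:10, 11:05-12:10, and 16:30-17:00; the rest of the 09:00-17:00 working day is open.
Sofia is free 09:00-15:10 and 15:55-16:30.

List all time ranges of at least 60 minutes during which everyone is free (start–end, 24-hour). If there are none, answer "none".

Alice free within 09:00–17:00: 10:10–11:05, 12:10–16:30.
Yusuf ∩ Keiko: 09:20–09:25, 10:40–11:25.
Yusuf ∩ Keiko ∩ Emeka: 09:20–09:25, 10:40–10:55.
Yusuf ∩ Keiko ∩ Emeka ∩ Alice: 10:40–10:55.
Yusuf ∩ Keiko ∩ Emeka ∩ Alice ∩ Sofia: 10:40–10:55.
Windows ≥ 60 min: (none).

none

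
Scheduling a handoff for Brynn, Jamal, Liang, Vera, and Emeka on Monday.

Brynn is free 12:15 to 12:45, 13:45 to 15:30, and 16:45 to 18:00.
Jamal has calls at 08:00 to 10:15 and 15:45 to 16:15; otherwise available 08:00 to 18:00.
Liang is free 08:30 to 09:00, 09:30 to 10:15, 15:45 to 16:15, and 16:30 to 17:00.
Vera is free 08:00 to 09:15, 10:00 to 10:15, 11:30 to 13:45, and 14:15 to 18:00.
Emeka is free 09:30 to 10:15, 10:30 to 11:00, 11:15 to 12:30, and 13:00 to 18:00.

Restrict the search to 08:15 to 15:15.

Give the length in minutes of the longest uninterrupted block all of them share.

Jamal free within 08:00–18:00: 10:15–15:45, 16:15–18:00.
Brynn ∩ Jamal: 12:15–12:45, 13:45–15:30, 16:45–18:00.
Brynn ∩ Jamal ∩ Liang: 16:45–17:00.
Brynn ∩ Jamal ∩ Liang ∩ Vera: 16:45–17:00.
Brynn ∩ Jamal ∩ Liang ∩ Vera ∩ Emeka: 16:45–17:00.
Restricted to 08:15–15:15: (none).
No common window.

0 minutes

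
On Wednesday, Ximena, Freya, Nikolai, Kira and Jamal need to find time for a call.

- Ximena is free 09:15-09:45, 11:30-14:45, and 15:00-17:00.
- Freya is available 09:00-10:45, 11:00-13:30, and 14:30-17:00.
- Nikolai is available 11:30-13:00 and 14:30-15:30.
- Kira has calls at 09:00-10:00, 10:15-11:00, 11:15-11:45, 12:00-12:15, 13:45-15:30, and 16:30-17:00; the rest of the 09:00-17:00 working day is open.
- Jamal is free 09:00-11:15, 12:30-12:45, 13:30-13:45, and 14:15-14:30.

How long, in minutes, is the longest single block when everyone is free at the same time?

15 minutes

Kira free within 09:00–17:00: 10:00–10:15, 11:00–11:15, 11:45–12:00, 12:15–13:45, 15:30–16:30.
Ximena ∩ Freya: 09:15–09:45, 11:30–13:30, 14:30–14:45, 15:00–17:00.
Ximena ∩ Freya ∩ Nikolai: 11:30–13:00, 14:30–14:45, 15:00–15:30.
Ximena ∩ Freya ∩ Nikolai ∩ Kira: 11:45–12:00, 12:15–13:00.
Ximena ∩ Freya ∩ Nikolai ∩ Kira ∩ Jamal: 12:30–12:45.
Single common window of 15 minutes.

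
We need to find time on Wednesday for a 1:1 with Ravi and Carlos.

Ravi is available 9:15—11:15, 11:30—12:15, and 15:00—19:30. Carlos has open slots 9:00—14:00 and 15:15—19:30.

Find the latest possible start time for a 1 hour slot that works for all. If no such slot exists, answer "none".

18:30

Ravi ∩ Carlos: 09:15–11:15, 11:30–12:15, 15:15–19:30.
Windows ≥ 60 min: 09:15–11:15, 15:15–19:30.
Latest start in the last window 15:15–19:30 is 19:30 − 60 min = 18:30.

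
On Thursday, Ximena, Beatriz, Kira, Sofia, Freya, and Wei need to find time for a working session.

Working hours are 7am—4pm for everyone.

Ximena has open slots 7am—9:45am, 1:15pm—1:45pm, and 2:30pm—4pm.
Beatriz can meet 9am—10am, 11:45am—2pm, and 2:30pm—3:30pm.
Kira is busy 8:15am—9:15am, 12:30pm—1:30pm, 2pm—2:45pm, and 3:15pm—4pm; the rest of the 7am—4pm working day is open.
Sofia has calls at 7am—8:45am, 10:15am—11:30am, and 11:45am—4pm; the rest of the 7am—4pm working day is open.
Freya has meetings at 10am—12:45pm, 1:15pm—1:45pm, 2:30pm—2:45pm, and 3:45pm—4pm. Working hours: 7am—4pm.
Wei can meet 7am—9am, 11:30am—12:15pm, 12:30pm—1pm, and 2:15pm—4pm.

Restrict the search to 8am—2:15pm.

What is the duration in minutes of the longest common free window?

0 minutes

Kira free within 07:00–16:00: 07:00–08:15, 09:15–12:30, 13:30–14:00, 14:45–15:15.
Sofia free within 07:00–16:00: 08:45–10:15, 11:30–11:45.
Freya free within 07:00–16:00: 07:00–10:00, 12:45–13:15, 13:45–14:30, 14:45–15:45.
Ximena ∩ Beatriz: 09:00–09:45, 13:15–13:45, 14:30–15:30.
Ximena ∩ Beatriz ∩ Kira: 09:15–09:45, 13:30–13:45, 14:45–15:15.
Ximena ∩ Beatriz ∩ Kira ∩ Sofia: 09:15–09:45.
Ximena ∩ Beatriz ∩ Kira ∩ Sofia ∩ Freya: 09:15–09:45.
Ximena ∩ Beatriz ∩ Kira ∩ Sofia ∩ Freya ∩ Wei: (none).
Restricted to 08:00–14:15: (none).
No common window.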